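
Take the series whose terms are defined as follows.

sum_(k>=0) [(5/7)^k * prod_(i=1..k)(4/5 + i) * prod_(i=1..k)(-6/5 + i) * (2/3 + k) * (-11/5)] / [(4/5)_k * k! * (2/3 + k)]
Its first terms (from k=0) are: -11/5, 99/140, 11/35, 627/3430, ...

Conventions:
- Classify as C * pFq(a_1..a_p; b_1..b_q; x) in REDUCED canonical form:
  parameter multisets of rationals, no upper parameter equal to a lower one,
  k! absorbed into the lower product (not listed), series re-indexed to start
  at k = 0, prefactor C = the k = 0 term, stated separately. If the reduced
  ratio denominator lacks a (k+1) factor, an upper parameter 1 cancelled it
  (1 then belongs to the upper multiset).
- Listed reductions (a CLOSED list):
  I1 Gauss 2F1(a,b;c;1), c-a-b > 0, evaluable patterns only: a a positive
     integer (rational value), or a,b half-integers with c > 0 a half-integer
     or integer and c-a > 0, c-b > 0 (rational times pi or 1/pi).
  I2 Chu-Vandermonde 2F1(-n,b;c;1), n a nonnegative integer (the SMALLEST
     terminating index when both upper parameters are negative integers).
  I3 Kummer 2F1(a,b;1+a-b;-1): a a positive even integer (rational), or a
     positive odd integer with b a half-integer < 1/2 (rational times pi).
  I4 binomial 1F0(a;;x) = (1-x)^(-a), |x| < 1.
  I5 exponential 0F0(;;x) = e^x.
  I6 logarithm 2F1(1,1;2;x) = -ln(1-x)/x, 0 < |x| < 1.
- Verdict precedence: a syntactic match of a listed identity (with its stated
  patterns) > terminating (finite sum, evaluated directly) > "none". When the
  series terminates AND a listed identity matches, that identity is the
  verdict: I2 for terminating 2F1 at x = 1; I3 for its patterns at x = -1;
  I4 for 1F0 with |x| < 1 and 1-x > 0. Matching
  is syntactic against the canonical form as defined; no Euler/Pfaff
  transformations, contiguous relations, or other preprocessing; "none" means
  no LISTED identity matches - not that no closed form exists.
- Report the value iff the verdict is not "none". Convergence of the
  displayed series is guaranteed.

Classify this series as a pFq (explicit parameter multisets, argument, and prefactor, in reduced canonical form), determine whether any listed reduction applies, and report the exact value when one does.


The tell: t_0 = -11/5 here, and the running product (C = -11/5, x = 5/7) telescopes to a rising factorial.
Term ratio: r(k) = (5/7) * (k-1/5) (k+9/5) / [(k+4/5) (k+1)] - poly over poly, x = (5/7) from leading terms; C = -11/5 at k = 0.

Canonical form: C = -11/5 times 2F1 with upper {-1/5, 9/5}, lower {4/5}, x = 5/7. Verdict: none - at argument 5/7 the multisets {-1/5, 9/5} ; {4/5} match no listed identity.


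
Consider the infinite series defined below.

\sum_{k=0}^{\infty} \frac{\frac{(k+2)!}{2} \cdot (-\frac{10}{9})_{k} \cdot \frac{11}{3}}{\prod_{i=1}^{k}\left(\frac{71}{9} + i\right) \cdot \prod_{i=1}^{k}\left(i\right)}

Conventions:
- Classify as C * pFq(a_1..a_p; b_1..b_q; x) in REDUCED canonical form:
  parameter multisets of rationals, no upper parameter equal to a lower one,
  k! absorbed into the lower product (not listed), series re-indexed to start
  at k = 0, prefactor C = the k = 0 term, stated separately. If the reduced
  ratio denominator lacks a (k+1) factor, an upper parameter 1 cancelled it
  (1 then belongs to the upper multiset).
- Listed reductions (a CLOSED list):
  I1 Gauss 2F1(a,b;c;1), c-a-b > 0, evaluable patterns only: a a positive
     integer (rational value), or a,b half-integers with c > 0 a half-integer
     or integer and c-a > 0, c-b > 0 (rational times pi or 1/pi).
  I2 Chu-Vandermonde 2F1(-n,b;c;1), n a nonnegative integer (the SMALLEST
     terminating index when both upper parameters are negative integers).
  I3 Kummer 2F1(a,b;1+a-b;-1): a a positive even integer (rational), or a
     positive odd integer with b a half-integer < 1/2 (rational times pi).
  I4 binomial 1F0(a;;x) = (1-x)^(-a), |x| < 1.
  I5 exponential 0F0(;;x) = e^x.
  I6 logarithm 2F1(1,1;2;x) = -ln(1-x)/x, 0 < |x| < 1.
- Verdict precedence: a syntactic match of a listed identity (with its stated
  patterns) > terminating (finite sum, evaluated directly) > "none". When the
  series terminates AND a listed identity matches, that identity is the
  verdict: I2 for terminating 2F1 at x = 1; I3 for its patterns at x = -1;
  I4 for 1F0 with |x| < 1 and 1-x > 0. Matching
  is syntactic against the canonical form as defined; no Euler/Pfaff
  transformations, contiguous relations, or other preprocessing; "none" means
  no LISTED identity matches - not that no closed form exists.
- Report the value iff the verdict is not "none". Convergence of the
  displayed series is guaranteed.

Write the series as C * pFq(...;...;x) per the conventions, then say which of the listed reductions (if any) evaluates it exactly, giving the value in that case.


Key observation: t_0 being \frac{11}{3}, the lower running product (C = 11/3, x = 1) is a rising factorial.
Term ratio: r(k) = 1 * (k-\frac{10}{9}) (k+3) / [(k+\frac{80}{9}) (k+1)] - poly over poly, x = 1 from leading terms; C = \frac{11}{3} at k = 0.

With C = \frac{11}{3}: the canonical form is 2F1(-\frac{10}{9}, 3; \frac{80}{9}; 1). Verdict: this is the Gauss summation I1 (x = 1: the Gamma ratio telescopes since c-a-b = 7 > 0 and a = 3 in Z>0). Exact value: \frac{1283183}{551124}.


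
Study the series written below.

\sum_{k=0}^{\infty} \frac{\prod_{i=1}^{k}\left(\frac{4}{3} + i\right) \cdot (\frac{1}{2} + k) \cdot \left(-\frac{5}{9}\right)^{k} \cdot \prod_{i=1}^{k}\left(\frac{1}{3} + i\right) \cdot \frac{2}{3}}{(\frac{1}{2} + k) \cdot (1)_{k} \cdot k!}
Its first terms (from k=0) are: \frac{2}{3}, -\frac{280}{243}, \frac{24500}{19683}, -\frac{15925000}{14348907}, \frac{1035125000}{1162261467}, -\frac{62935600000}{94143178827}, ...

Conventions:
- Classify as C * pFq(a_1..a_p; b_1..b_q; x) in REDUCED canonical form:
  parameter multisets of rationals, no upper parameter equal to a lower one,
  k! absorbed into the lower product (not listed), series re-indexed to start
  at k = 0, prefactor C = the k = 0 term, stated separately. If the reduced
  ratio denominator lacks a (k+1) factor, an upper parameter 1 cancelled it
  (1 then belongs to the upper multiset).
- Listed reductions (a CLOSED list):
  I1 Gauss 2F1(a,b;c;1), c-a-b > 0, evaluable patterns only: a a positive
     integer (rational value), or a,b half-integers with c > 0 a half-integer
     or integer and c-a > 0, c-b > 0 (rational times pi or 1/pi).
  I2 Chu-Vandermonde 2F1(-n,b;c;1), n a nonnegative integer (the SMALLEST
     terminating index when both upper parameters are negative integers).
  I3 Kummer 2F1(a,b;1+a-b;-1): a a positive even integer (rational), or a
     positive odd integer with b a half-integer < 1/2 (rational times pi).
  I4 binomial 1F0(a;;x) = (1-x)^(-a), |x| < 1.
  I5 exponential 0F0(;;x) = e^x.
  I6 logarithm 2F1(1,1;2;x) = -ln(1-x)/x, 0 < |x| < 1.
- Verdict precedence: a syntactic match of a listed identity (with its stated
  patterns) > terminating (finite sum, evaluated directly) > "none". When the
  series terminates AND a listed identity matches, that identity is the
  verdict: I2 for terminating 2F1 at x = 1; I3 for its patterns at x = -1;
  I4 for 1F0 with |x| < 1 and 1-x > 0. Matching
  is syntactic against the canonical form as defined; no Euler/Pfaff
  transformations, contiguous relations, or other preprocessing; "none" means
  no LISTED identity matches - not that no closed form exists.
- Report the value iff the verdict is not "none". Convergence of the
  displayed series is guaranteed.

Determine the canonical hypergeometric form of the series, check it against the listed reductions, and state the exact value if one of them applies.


Classification (C = \frac{2}{3}): 2F1 with upper {\frac{4}{3}, \frac{7}{3}}, lower {1}, argument x = -\frac{5}{9}. Verdict: none (x = -\frac{5}{9}): each listed identity misses the multisets {\frac{4}{3}, \frac{7}{3}} ; {1}.

First insight: t_0 = \frac{2}{3} here, and the running product (prefactor 2/3) telescopes to a rising factorial.
Ratio: r(k) = -\frac{5}{9} * (k+\frac{4}{3}) (k+\frac{7}{3}) / [(k+1) (k+1)] - rational in k. x = -\frac{5}{9}; t_0 = \frac{2}{3}; negate the roots.


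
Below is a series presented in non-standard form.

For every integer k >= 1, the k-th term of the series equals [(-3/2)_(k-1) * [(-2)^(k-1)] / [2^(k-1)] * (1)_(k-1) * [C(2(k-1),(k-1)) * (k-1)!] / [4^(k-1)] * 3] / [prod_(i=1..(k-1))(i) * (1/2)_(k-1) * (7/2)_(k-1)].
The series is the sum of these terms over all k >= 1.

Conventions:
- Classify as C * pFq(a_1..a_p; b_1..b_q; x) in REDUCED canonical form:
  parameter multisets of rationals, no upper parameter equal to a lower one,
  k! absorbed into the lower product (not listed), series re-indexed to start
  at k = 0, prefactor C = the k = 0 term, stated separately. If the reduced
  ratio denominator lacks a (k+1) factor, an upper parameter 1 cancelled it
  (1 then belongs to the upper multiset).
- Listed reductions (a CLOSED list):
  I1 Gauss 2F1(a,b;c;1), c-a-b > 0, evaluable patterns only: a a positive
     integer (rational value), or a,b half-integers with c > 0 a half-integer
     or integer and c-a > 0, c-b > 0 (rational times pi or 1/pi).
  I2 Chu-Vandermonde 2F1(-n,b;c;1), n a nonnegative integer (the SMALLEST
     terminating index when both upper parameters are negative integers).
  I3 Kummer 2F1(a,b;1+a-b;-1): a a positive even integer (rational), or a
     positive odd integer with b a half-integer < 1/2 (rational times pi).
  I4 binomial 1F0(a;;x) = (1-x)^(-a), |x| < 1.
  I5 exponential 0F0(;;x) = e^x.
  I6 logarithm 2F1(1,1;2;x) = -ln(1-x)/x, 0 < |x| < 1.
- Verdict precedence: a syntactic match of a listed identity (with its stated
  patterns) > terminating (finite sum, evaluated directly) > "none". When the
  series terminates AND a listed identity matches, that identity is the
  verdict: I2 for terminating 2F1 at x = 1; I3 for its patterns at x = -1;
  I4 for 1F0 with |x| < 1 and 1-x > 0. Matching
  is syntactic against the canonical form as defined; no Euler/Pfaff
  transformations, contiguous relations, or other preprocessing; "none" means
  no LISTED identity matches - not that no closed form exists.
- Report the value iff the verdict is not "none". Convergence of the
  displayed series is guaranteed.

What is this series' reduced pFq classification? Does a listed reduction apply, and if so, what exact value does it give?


The series (x = -1) is 2F1: upper {-3/2, 1}, lower {7/2}, prefactor 3. Verdict: the Kummer evaluation I3 matches (x = -1; c = 7/2 equals 1+a-b for upper {-3/2, 1}: listed pattern). Sum: (45/32) * pi.

Structural cue: t_0 being 3, the product of the first k integers (C = 3, x = -1) is k!.
Step ratio: r(k) = (-1) * (k-3/2) (k+1) / [(k+7/2) (k+1)] - rational; roots negated = parameters, x = (-1), C = 3.


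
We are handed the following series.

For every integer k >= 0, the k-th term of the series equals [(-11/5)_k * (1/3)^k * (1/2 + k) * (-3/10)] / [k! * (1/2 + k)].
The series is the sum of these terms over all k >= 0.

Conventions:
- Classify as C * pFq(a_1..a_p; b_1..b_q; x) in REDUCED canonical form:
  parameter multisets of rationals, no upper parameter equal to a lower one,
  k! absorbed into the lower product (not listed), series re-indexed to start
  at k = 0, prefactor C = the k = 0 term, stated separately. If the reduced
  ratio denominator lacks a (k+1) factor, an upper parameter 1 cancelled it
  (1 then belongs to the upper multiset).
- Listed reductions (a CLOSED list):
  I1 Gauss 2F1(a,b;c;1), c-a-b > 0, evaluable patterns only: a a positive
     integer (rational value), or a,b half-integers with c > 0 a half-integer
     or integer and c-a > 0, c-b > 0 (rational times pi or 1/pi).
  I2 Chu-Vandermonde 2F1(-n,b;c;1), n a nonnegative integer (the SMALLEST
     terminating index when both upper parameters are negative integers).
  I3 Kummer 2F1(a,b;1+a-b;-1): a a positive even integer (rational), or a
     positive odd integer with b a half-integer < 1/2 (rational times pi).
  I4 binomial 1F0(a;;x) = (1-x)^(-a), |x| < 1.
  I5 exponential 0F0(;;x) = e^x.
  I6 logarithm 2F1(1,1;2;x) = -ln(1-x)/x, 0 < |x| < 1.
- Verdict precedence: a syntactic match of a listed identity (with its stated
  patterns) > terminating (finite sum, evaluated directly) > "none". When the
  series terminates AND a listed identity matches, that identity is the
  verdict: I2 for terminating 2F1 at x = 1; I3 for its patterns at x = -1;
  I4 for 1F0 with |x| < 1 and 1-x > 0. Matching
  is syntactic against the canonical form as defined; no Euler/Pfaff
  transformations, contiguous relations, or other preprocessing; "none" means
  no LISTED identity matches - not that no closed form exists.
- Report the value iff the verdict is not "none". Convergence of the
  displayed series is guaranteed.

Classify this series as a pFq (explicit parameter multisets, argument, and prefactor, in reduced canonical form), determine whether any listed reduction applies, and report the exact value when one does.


Reduced: x = 1/3, 1F0, upper = {-11/5}, lower = {-}, C = -3/10. Verdict: the I4 binomial reduction applies (the 1F0 binomial series: exponent 11/5, x = 1/3). Hence: (-3/10) * (2/3)^(11/5).

Key observation: from the first term -3/10: the factor k + 1/2 cancels (top and bottom), leaving C = -3/10, x = 1/3.
Consecutive-term ratio: r(k) = (1/3) * (k-11/5) / [(k+1)] - poly over poly, x = (1/3) from leading terms; C = -3/10 at k = 0.


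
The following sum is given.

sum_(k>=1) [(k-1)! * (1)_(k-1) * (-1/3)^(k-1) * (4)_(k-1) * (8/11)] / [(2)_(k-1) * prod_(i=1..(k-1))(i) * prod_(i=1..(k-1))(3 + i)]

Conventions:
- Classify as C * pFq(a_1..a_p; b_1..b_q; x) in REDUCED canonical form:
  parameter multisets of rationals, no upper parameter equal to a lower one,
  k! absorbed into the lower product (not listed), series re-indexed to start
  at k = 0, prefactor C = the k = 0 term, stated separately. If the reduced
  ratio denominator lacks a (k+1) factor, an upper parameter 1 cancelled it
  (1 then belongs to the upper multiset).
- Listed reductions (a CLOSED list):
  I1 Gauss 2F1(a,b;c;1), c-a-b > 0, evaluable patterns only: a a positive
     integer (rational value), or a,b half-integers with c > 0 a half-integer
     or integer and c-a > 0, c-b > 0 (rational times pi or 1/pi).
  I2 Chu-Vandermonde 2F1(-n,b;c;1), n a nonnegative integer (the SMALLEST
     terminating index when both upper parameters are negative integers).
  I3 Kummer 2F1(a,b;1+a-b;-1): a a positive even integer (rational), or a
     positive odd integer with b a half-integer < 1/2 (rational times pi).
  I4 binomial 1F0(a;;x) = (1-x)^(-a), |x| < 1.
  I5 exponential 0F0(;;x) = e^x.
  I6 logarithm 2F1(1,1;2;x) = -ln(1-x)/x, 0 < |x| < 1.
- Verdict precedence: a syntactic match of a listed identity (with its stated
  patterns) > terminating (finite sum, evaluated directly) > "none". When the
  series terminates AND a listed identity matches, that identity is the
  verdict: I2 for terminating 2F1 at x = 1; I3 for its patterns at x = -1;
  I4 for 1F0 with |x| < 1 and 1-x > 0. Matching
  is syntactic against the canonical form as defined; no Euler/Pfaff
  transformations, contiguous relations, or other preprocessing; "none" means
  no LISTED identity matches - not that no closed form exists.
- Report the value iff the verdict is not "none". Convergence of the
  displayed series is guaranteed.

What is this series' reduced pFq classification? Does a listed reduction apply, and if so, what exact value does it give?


Key step: with t_0 = 8/11, the lower running product (C = 8/11) is a rising factorial.
Adjacent-term ratio: r(k) = (-1/3) * (k+1) (k+1) / [(k+2) (k+1)] - poly over poly, x = (-1/3) from leading terms; C = 8/11 at k = 0.

At argument -1/3: a 2F1 with upper {1, 1}, lower {2}, scaled by C = 8/11. Verdict at x = -1/3: logarithm (I6) matches (the logarithm: parameters (1,1;2), x = -1/3). Hence: (24/11) * ln(4/3).


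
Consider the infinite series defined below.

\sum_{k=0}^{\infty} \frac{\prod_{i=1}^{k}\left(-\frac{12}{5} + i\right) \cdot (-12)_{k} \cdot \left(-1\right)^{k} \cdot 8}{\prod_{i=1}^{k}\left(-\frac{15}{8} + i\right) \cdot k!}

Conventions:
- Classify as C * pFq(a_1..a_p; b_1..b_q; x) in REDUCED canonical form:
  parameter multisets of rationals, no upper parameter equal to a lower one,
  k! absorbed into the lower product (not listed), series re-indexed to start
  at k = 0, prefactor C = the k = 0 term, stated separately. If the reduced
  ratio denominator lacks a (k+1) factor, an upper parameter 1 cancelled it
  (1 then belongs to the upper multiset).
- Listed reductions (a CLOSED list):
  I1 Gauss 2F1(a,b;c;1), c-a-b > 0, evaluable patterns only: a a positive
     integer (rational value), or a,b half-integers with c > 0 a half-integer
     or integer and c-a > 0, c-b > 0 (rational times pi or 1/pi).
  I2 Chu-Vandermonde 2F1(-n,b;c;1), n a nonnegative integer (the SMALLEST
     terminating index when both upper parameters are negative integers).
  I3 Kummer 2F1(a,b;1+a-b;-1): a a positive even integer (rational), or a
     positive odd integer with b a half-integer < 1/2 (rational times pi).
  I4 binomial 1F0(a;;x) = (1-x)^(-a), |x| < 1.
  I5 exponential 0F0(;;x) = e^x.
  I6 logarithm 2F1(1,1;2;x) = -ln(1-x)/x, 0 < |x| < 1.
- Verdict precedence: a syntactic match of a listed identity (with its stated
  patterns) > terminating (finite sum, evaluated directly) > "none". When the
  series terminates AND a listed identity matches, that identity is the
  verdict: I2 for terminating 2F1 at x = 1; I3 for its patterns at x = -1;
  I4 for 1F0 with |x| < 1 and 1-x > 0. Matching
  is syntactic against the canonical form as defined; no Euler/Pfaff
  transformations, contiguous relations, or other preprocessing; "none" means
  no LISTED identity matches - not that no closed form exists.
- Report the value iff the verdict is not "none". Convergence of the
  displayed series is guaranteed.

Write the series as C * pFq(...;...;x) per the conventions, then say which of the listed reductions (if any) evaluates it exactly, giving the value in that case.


The series (x = -1) is 2F1: upper {-12, -\frac{7}{5}}, lower {-\frac{7}{8}}, prefactor 8. Verdict: terminating - the sum ends at index 12 because -12 is a negative integer; exact evaluation follows. Exact value: -\frac{297570997737165868712488}{5575978729248046875}.

Key observation: t_0 being 8, the running product (C = 8, x = -1) telescopes to a rising factorial.
Consecutive-term ratio: r(k) = -1 * (k-12) (k-\frac{7}{5}) / [(k-\frac{7}{8}) (k+1)] - poly over poly, x = -1 from leading terms; C = 8 at k = 0.


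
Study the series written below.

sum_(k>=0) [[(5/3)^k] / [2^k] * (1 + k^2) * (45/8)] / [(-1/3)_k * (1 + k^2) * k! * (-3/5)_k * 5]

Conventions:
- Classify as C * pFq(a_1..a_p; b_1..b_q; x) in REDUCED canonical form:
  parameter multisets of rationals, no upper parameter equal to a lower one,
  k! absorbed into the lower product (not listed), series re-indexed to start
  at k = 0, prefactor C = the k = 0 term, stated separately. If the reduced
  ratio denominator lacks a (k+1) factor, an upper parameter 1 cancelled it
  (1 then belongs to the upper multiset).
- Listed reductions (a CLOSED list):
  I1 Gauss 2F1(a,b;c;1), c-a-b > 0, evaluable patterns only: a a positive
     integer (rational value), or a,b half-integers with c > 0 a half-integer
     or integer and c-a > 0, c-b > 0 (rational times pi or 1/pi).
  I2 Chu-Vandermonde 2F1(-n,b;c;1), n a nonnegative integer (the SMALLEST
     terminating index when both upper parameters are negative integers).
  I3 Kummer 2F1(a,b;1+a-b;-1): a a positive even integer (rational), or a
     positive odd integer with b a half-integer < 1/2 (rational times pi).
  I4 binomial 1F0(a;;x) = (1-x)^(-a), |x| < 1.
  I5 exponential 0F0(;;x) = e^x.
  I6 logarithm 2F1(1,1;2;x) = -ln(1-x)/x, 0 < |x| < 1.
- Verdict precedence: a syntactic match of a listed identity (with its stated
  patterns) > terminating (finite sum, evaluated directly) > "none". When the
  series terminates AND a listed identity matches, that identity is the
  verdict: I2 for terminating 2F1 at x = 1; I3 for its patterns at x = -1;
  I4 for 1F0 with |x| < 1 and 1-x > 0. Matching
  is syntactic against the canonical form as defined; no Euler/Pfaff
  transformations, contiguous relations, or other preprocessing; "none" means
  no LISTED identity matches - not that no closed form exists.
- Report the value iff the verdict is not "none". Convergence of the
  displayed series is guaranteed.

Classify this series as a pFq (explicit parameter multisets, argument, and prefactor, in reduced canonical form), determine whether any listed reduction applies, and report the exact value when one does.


Reduced: x = 5/6, 0F2, upper = {-}, lower = {-3/5, -1/3}, C = 9/8. Verdict: none. Every listed pattern misses the 0F2 form at 5/6, upper {-}.

First insight: x = (5/6) and the two k-th powers (prefactor 9/8) combine into one argument.
Adjacent-term ratio: r(k) = (5/6) * 1 / [(k-3/5) (k-1/3) (k+1)] - poly over poly, x = (5/6) from leading terms; C = 9/8 at k = 0.


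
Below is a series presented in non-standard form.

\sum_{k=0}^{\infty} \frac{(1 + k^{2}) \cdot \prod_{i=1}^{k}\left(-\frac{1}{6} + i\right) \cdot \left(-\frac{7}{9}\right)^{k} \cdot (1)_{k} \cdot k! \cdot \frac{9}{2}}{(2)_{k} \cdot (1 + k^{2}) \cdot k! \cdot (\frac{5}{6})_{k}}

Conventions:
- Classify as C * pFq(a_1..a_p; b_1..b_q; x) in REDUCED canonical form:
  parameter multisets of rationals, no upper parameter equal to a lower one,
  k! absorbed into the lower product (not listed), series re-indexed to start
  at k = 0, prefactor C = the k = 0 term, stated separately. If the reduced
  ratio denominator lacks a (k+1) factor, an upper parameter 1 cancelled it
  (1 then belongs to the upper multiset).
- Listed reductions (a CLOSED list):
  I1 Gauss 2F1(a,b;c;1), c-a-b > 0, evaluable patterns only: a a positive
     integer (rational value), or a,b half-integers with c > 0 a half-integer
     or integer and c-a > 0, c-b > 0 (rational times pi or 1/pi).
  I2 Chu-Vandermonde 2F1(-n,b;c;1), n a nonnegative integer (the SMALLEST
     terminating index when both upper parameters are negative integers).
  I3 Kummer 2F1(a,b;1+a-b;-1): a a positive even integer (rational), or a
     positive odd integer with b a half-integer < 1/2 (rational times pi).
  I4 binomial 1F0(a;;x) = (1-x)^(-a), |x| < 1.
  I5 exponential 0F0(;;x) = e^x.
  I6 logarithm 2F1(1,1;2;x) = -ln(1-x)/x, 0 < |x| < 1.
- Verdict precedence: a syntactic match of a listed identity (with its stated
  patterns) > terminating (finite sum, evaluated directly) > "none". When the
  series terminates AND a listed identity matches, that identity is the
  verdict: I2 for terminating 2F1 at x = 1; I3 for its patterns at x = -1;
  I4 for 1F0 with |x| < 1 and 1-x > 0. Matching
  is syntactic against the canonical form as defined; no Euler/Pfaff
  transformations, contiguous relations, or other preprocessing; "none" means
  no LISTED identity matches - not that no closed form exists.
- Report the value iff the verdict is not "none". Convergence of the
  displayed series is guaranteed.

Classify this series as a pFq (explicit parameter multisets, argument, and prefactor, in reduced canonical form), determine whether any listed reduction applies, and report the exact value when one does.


With C = \frac{9}{2}: the canonical form is 2F1(1, 1; 2; -\frac{7}{9}). Verdict: logarithm (I6) matches (the logarithm: parameters (1,1;2), x = -\frac{7}{9}). Value: \frac{81}{14} \cdot \ln\left(\frac{16}{9}\right).

Key observation: x = -\frac{7}{9} and the factorial ratio (C = 9/2, x = -7/9) (k+a-1)!/(a-1)! is a rising factorial (a)_k.
Adjacent-term ratio: r(k) = -\frac{7}{9} * (k+1) (k+1) / [(k+2) (k+1)] - rational in k, leading ratio -\frac{7}{9}; with t_0 = \frac{9}{2}, classification follows.


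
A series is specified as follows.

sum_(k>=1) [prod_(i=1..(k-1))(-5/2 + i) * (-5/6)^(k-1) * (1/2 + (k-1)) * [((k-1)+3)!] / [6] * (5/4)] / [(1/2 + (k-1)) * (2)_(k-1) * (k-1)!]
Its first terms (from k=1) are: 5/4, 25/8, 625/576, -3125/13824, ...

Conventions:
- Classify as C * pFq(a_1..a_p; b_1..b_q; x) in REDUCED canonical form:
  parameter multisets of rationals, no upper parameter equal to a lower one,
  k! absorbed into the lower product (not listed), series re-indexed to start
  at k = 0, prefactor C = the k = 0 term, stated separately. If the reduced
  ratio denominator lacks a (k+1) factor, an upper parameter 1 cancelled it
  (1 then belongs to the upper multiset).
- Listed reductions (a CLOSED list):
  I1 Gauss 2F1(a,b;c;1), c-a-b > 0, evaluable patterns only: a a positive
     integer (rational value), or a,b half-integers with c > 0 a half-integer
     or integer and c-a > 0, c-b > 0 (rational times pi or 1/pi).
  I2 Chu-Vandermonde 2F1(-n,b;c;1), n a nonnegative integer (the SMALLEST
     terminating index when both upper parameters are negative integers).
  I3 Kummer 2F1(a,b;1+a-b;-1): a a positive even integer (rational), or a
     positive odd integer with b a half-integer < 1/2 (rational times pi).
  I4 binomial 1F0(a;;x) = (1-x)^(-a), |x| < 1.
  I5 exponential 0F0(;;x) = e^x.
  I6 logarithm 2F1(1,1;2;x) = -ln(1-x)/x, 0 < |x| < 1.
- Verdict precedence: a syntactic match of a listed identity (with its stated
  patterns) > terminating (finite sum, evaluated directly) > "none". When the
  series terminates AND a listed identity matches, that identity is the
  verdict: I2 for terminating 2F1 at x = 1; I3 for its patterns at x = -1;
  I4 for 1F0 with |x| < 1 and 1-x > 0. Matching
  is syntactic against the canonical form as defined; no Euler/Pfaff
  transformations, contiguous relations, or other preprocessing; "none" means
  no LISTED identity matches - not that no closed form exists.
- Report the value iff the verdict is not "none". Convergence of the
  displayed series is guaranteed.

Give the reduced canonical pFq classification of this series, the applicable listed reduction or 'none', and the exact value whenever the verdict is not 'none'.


Canonical form: C = 5/4 times 2F1 with upper {-3/2, 4}, lower {2}, x = -5/6. Verdict: none. A 2F1 with upper {-3/2, 4} fits none of I1-I6 at x = -5/6; the sum runs forever.

First insight: t_0 = 5/4 here, and the factorial ratio (C = 5/4, x = -5/6) (k+a-1)!/(a-1)! is a rising factorial (a)_k.
Step ratio: r(k) = (-5/6) * (k-3/2) (k+4) / [(k+2) (k+1)] - rational; roots negated = parameters, x = (-5/6), C = 5/4.


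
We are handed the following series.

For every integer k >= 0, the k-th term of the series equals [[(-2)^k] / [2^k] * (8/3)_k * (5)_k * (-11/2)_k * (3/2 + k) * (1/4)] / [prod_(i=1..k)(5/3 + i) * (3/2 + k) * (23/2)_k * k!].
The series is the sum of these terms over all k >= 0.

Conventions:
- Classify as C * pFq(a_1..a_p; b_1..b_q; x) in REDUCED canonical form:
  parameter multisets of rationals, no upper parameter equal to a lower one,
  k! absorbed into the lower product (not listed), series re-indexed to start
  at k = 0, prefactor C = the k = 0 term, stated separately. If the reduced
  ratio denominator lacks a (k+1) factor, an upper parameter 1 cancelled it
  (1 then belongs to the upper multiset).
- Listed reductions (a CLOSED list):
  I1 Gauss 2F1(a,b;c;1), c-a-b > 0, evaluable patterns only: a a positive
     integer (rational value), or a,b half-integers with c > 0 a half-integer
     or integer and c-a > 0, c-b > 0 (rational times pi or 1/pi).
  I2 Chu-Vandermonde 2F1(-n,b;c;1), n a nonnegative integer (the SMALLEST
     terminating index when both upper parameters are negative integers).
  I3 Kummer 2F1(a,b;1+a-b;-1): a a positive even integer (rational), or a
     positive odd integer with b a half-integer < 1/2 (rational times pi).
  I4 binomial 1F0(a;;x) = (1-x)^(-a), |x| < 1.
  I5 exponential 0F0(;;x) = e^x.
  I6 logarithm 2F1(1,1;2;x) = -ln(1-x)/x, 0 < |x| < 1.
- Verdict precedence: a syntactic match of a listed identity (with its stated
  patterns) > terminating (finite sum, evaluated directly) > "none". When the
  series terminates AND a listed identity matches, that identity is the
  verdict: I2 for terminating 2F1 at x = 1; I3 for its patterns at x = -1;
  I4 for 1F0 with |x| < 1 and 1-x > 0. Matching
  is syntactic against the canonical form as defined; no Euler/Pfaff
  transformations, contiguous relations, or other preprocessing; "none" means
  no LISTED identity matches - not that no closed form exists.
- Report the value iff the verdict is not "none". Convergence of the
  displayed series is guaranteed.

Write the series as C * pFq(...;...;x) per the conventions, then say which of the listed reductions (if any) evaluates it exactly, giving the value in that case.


The series (x = -1) is 2F1: upper {-11/2, 5}, lower {23/2}, prefactor 1/4. Verdict: the Kummer evaluation I3 matches (x = -1; c = 23/2 equals 1+a-b for upper {-11/2, 5}: listed pattern). Value: (43648605/67108864) * pi.

The tell: x = (-1) and the two k-th powers (prefactor 1/4) combine into one argument.
Adjacent-term ratio: r(k) = (-1) * (k-11/2) (k+5) / [(k+23/2) (k+1)] - rational in k, leading ratio (-1); with t_0 = 1/4, classification follows.


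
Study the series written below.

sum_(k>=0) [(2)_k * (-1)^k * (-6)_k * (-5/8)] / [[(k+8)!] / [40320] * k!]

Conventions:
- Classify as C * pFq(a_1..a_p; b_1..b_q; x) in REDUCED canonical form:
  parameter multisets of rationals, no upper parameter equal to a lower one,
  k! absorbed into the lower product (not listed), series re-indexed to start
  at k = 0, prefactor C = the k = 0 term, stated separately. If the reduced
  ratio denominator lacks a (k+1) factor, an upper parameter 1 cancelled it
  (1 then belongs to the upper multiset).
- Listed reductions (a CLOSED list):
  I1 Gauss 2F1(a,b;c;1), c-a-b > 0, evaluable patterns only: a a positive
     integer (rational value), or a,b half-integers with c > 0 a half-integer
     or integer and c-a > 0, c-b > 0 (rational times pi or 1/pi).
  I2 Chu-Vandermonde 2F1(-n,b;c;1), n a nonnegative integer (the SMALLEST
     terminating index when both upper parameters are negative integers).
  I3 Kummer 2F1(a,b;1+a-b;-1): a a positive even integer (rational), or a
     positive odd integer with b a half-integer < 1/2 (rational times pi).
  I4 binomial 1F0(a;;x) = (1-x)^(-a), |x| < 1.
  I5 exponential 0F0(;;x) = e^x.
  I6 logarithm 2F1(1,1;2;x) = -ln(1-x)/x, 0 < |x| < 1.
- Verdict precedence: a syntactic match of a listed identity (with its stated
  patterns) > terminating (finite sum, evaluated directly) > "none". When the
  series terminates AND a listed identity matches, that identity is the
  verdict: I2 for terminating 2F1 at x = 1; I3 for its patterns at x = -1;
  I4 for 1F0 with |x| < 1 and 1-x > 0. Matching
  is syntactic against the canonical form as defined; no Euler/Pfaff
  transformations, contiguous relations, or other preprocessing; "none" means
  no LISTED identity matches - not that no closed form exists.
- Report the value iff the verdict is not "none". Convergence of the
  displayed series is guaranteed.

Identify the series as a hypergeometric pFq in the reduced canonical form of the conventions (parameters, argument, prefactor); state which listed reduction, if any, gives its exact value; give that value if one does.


Reduced: x = -1, 2F1, upper = {-6, 2}, lower = {9}, C = -5/8. Verdict: Kummer (I3) fires (x = -1; c = 9 equals 1+a-b for upper {-6, 2}: listed pattern). Exact value: -5/2.

Key observation: t_0 = -5/8 here, and the denominator's factorial ratio (C = -5/8) is a lower Pochhammer.
Step ratio: r(k) = (-1) * (k-6) (k+2) / [(k+9) (k+1)] - rational in k, leading ratio (-1); with t_0 = -5/8, classification follows.


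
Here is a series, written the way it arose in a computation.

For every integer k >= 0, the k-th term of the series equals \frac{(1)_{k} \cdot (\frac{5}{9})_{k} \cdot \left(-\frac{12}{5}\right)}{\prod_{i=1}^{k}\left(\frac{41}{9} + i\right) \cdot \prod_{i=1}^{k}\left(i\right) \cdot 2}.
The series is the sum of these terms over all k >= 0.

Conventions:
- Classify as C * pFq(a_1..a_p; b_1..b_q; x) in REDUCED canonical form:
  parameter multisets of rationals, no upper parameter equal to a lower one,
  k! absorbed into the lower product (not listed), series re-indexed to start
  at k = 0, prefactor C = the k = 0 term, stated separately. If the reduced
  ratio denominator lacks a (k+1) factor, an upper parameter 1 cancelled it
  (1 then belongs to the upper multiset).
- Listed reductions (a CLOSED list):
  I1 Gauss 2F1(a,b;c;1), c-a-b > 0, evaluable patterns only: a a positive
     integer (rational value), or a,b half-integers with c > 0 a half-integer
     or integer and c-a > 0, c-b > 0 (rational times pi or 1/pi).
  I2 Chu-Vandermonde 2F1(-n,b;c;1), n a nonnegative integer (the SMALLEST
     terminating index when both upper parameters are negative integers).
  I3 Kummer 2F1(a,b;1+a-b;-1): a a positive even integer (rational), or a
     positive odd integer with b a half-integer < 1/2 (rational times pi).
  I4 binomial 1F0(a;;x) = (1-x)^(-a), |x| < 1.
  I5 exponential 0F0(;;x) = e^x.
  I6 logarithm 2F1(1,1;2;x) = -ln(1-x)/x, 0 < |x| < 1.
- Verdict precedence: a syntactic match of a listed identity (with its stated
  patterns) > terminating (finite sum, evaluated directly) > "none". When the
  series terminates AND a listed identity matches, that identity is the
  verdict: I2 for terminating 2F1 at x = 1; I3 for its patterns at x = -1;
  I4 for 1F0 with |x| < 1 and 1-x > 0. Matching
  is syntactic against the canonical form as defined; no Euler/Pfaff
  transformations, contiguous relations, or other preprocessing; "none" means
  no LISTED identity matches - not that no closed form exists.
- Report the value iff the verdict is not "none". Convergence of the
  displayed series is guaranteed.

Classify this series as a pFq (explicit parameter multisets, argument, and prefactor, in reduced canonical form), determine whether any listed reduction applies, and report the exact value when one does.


At argument 1: a 2F1 with upper {\frac{5}{9}, 1}, lower {\frac{50}{9}}, scaled by C = -\frac{6}{5}. Verdict: Gauss (I1, integer-parameter pattern) matches (x = 1: the Gamma ratio telescopes since c-a-b = 4 > 0 and a = 1 in Z>0). Its exact value is -\frac{41}{30}.

Key step: with t_0 = -\frac{6}{5}, the lower running product (C = -6/5) is a rising factorial.
Adjacent-term ratio: r(k) = 1 * (k+\frac{5}{9}) (k+1) / [(k+\frac{50}{9}) (k+1)] - rational; roots negated = parameters, x = 1, C = -\frac{6}{5}.


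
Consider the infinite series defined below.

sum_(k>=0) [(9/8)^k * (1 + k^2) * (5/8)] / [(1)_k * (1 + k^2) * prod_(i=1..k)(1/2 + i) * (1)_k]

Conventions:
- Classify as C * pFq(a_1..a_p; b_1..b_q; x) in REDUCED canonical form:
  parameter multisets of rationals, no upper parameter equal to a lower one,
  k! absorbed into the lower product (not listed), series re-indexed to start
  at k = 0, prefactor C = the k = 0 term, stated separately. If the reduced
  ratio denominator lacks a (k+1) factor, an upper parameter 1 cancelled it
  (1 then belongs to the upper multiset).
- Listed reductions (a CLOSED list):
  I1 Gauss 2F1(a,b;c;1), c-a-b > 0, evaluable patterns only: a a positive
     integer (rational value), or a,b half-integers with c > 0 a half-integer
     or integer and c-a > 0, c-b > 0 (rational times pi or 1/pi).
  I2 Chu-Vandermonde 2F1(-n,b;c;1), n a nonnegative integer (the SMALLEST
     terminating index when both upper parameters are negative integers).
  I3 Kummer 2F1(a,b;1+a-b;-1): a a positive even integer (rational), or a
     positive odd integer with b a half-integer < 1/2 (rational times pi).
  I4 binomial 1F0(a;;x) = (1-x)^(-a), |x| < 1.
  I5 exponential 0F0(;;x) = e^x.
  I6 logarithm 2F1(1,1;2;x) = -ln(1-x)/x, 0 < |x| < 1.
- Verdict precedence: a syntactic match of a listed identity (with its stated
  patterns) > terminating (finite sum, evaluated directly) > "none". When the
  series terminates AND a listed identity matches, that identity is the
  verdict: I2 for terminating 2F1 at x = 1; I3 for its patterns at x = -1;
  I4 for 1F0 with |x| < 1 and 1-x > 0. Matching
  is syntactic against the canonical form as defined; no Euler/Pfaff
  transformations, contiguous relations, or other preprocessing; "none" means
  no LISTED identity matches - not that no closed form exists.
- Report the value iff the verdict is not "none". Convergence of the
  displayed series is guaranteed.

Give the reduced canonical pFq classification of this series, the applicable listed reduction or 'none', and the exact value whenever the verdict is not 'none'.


At argument 9/8: a 0F2 with upper {-}, lower {1, 3/2}, scaled by C = 5/8. Verdict: none here - no I1-I6 shape fits x = 9/8 with lower {1, 3/2}.

Key step: x = (9/8) and striking the common factor k^2 + 1 reduces the term (C = 5/8).
Ratio: r(k) = (9/8) * 1 / [(k+1) (k+3/2) (k+1)] - rational; roots negated = parameters, x = (9/8), C = 5/8.


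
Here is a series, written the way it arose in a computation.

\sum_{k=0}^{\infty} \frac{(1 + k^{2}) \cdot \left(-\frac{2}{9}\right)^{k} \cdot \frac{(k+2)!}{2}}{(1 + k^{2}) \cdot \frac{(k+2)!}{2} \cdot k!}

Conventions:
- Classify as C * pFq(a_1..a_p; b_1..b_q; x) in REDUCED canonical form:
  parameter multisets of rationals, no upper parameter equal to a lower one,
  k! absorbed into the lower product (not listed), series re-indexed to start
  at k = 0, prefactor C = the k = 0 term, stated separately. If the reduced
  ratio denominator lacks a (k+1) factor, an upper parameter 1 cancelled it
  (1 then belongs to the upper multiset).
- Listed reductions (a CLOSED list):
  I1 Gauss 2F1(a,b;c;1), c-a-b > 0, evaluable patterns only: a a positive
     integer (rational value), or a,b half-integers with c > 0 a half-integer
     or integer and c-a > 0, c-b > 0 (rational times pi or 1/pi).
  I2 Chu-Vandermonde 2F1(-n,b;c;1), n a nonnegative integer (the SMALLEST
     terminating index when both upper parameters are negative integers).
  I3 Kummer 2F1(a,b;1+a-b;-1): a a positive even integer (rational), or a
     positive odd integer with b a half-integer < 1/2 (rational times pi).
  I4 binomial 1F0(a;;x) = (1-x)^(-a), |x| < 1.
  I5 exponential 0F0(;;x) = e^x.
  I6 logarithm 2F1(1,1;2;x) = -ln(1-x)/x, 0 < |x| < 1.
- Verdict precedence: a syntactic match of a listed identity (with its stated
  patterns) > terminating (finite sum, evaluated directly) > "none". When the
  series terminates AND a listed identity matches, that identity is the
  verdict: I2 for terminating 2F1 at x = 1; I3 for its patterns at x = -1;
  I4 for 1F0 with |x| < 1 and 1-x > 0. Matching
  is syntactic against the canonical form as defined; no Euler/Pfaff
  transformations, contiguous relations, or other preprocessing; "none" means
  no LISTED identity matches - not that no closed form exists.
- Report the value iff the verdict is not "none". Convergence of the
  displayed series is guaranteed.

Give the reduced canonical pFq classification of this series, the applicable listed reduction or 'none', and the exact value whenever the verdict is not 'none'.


Reduced: x = -\frac{2}{9}, 0F0, upper = {-}, lower = {-}, C = 1. Verdict at x = -\frac{2}{9}: the exponential series (I5) matches (the 0F0 exponential series at x = -\frac{2}{9}). Its exact value is e^{-\frac{2}{9}}.

The tell: from the first term 1: the factor k^2 + 1 cancels (top and bottom), leaving C = 1, x = -2/9.
Adjacent-term ratio: r(k) = -\frac{2}{9} * 1 / [(k+1)] - rational in k, leading ratio -\frac{2}{9}; with t_0 = 1, classification follows.


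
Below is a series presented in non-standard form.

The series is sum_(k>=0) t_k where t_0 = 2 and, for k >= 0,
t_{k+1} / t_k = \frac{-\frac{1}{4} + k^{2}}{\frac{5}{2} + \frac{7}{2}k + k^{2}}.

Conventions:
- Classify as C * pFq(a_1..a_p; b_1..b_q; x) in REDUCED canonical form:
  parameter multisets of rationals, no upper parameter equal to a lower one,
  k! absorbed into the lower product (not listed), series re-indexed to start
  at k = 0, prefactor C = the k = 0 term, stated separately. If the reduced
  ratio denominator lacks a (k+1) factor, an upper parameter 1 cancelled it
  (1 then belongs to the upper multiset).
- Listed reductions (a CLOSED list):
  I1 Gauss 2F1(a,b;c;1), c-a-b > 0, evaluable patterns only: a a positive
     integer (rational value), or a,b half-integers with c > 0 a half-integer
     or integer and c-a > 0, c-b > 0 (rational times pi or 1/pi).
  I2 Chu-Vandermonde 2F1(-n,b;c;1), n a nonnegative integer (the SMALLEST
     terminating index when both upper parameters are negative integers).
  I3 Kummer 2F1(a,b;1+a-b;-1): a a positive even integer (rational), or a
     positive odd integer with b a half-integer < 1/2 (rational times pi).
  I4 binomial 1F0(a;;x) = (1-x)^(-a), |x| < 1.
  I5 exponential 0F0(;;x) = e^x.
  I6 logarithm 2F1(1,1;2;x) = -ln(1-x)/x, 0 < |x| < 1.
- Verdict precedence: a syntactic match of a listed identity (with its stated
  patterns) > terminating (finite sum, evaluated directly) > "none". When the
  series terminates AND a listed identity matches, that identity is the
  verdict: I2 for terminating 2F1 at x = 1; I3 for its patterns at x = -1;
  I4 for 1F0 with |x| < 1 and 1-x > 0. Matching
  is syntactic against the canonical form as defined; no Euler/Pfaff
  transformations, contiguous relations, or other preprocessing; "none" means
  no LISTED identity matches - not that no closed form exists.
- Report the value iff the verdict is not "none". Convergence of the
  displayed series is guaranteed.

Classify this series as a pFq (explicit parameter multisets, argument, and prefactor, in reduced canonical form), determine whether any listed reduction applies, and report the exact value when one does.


Classification (C = 2): 2F1 with upper {-\frac{1}{2}, \frac{1}{2}}, lower {\frac{5}{2}}, argument x = 1. Verdict (x = 1): Gauss's theorem I1 (half-integer case) applies (x = 1; upper {-\frac{1}{2}, \frac{1}{2}} half-integers, c = \frac{5}{2} in the evaluable pattern). Exact value: \frac{9}{16} \cdot \pi.

The tell: t_0 being 2, roots of the ratio polynomials (C = 2) are the negated parameters.
Consecutive-term ratio: r(k) = 1 * (k-\frac{1}{2}) (k+\frac{1}{2}) / [(k+\frac{5}{2}) (k+1)] - rational; roots negated = parameters, x = 1, C = 2.
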